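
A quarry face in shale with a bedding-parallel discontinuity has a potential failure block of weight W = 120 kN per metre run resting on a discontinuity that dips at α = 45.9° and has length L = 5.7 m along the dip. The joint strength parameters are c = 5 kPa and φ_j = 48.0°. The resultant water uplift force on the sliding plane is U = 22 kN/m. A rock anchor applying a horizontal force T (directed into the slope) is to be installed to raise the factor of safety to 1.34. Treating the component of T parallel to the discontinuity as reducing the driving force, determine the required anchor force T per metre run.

T = 11 kN/m

Resolving forces along and normal to the sliding plane, with the horizontal anchor force T adding T·sinα to the effective normal force and T·cosα acting up the plane against the driving force:
FS = [cL + (W cosα − U + T sinα) tanφ_j] / [W sinα − T cosα]
Without the anchor: N' = 61.5 kN/m, driving T_d = 86.2 kN/m, resisting R = 5·5.7 + 61.5·tan48.0° = 96.8 kN/m, FS = 1.12.
Setting FS = 1.34 and solving for T:
1.34·(86.2 − T cos45.9°) = 96.8 + T sin45.9°·tan48.0°
T·(sin45.9°·tan48.0° + 1.34·cos45.9°) = 1.34·86.2 − 96.8
T·(0.7181·1.1106 + 1.34·0.6959) = 115.5 − 96.8 = 18.7
T·1.7301 = 18.7
T = 10.8 kN/m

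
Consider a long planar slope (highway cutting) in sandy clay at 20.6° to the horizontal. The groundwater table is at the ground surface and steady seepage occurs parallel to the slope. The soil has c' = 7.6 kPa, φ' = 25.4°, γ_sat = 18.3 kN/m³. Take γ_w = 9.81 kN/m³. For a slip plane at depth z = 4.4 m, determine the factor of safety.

With seepage parallel to the slope and the water table at the surface, the effective normal stress on the slip plane uses the buoyant unit weight γ' = γ_sat − γ_w while the driving shear stress uses γ_sat:
FS = [c' + γ' z cos²β tanφ'] / [γ_sat z sinβ cosβ]
γ' = 18.3 − 9.81 = 8.49 kN/m³
Numerator = 7.6 + 8.49·4.4·cos²20.6°·tan25.4° = 7.6 + 8.49·4.4·0.8762·0.4748 = 23.142 kPa
Denominator = 18.3·4.4·sin20.6°·cos20.6° = 18.3·4.4·0.3518·0.9361 = 26.519 kPa
FS = 23.142 / 26.519 = 0.873

FS = 0.87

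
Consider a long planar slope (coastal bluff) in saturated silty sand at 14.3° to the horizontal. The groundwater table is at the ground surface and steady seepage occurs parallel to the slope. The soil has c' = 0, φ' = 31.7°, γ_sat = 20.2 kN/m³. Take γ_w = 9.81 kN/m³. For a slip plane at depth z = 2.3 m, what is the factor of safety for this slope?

With seepage parallel to the slope and the water table at the surface, the effective normal stress on the slip plane uses the buoyant unit weight γ' = γ_sat − γ_w while the driving shear stress uses γ_sat:
FS = [c' + γ' z cos²β tanφ'] / [γ_sat z sinβ cosβ]
(For c' = 0 this reduces to FS = (γ'/γ_sat)·tanφ'/tanβ.)
γ' = 20.2 − 9.81 = 10.39 kN/m³
Numerator = 0.0 + 10.39·2.3·cos²14.3°·tan31.7° = 0.0 + 10.39·2.3·0.9390·0.6176 = 13.859 kPa
Denominator = 20.2·2.3·sin14.3°·cos14.3° = 20.2·2.3·0.2470·0.9690 = 11.120 kPa
FS = 13.859 / 11.120 = 1.246

FS = 1.25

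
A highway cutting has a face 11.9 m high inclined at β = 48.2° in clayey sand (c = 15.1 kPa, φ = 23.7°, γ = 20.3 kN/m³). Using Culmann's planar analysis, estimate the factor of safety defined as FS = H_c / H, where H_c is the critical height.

H_c = (4c/γ) · sinβ cosφ / [1 − cos(β − φ)]
    = (4·15.1/20.3) · sin48.2°·cos23.7° / [1 − cos24.5°]
    = 2.975 · 0.6826 / 0.0900 = 22.56 m
FS = H_c / H = 22.56 / 11.9 = 1.896

FS = 1.90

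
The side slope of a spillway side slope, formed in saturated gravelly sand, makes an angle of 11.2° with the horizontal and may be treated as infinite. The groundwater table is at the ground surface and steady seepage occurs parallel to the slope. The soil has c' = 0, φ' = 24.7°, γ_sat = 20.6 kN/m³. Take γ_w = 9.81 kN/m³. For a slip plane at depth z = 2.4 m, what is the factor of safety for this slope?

FS = 1.22

With seepage parallel to the slope and the water table at the surface, the effective normal stress on the slip plane uses the buoyant unit weight γ' = γ_sat − γ_w while the driving shear stress uses γ_sat:
FS = [c' + γ' z cos²β tanφ'] / [γ_sat z sinβ cosβ]
(For c' = 0 this reduces to FS = (γ'/γ_sat)·tanφ'/tanβ.)
γ' = 20.6 − 9.81 = 10.79 kN/m³
Numerator = 0.0 + 10.79·2.4·cos²11.2°·tan24.7° = 0.0 + 10.79·2.4·0.9623·0.4599 = 11.461 kPa
Denominator = 20.6·2.4·sin11.2°·cos11.2° = 20.6·2.4·0.1942·0.9810 = 9.420 kPa
FS = 11.461 / 9.420 = 1.217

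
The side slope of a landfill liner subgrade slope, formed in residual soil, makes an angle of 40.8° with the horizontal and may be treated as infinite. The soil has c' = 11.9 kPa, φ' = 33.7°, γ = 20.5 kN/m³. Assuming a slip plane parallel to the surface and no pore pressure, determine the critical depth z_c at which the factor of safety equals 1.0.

z_c = 5.16 m

Setting FS = 1.00 in FS = [c' + γz cos²β tanφ'] / [γz sinβ cosβ] and solving for z:
z = c' / [γ cosβ (FS·sinβ − cosβ·tanφ')]
  = 11.9 / [20.5·cos40.8°·(1.00·sin40.8° − cos40.8°·tan33.7°)]
  = 11.9 / [20.5·0.7570·(1.00·0.6534 − 0.7570·0.6669)]
  = 11.9 / 2.3055 = 5.161 m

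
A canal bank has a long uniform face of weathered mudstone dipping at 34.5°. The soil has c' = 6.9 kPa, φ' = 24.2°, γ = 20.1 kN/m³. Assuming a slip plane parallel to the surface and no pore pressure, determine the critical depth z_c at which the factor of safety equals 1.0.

Setting FS = 1.00 in FS = [c' + γz cos²β tanφ'] / [γz sinβ cosβ] and solving for z:
z = c' / [γ cosβ (FS·sinβ − cosβ·tanφ')]
  = 6.9 / [20.1·cos34.5°·(1.00·sin34.5° − cos34.5°·tan24.2°)]
  = 6.9 / [20.1·0.8241·(1.00·0.5664 − 0.8241·0.4494)]
  = 6.9 / 3.2472 = 2.125 m

z_c = 2.12 m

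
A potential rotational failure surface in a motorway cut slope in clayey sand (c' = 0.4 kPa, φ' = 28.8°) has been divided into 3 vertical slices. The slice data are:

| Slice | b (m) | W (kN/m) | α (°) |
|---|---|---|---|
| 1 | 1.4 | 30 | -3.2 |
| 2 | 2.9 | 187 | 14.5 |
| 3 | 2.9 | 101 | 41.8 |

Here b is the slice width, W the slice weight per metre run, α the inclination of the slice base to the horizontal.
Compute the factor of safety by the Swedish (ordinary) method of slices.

Ordinary method of slices: FS = Σ[c'·Δl_i + (W_i cosα_i)·tanφ'] / Σ W_i sinα_i, with Δl_i = b_i / cosα_i.
Slice 1: Δl = 1.4/cos(-3.2°) = 1.402 m; N'_1 = 30·cos(-3.2°) = 30.0; c'Δl = 0.56; W sinα = -1.7
Slice 2: Δl = 2.9/cos14.5° = 2.995 m; N'_2 = 187·cos14.5° = 181.0; c'Δl = 1.20; W sinα = 46.8
Slice 3: Δl = 2.9/cos41.8° = 3.890 m; N'_3 = 101·cos41.8° = 75.3; c'Δl = 1.56; W sinα = 67.3
Σc'Δl = 3.3 kN/m; ΣN' = 286.3 kN/m; ΣW sinα = 112.5 kN/m
Resisting = 3.3 + 286.3·tan28.8° = 3.3 + 157.4 = 160.7 kN/m
FS = 160.7 / 112.5 = 1.429

FS = 1.43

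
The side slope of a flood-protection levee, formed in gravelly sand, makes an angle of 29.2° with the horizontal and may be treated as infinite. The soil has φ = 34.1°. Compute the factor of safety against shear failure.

FS = 1.21

For a dry cohesionless infinite slope the factor of safety is FS = tanφ / tanβ.
FS = tan34.1° / tan29.2° = 0.6771 / 0.5589 = 1.211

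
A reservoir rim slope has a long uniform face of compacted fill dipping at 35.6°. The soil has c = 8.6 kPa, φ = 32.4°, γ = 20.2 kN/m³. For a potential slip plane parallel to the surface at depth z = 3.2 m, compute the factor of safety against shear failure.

For an infinite slope with a slip plane parallel to the surface (no pore pressure): FS = [c + γz cos²β tanφ] / [γz sinβ cosβ].
γz = 20.2·3.2 = 64.64 kN/m²
Numerator = 8.6 + 64.64·cos²35.6°·tan32.4° = 8.6 + 64.64·0.6611·0.6346 = 35.721 kPa
Denominator = 64.64·sin35.6°·cos35.6° = 64.64·0.5821·0.8131 = 30.596 kPa
FS = 35.721 / 30.596 = 1.168

FS = 1.17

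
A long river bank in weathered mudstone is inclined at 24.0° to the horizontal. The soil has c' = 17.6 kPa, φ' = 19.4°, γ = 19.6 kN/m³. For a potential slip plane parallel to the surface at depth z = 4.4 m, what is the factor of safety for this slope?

FS = 1.34

For an infinite slope with a slip plane parallel to the surface (no pore pressure): FS = [c' + γz cos²β tanφ'] / [γz sinβ cosβ].
γz = 19.6·4.4 = 86.24 kN/m²
Numerator = 17.6 + 86.24·cos²24.0°·tan19.4° = 17.6 + 86.24·0.8346·0.3522 = 42.946 kPa
Denominator = 86.24·sin24.0°·cos24.0° = 86.24·0.4067·0.9135 = 32.044 kPa
FS = 42.946 / 32.044 = 1.340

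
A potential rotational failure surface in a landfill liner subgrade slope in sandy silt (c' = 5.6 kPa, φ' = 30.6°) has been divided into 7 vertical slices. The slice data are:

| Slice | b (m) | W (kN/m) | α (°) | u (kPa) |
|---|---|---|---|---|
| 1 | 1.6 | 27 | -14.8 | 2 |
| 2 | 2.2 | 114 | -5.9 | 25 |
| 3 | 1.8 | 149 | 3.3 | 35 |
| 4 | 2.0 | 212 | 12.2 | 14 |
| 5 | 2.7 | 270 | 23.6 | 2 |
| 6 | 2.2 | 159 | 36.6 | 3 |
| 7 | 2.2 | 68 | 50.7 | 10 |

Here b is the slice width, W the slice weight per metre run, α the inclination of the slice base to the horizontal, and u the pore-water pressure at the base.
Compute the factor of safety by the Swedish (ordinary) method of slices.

Ordinary method of slices: FS = Σ[c'·Δl_i + (W_i cosα_i − u_i·Δl_i)·tanφ'] / Σ W_i sinα_i, with Δl_i = b_i / cosα_i.
Slice 1: Δl = 1.6/cos(-14.8°) = 1.655 m; N'_1 = 27·cos(-14.8°) − 2·1.655 = 22.8; c'Δl = 9.27; W sinα = -6.9
Slice 2: Δl = 2.2/cos(-5.9°) = 2.212 m; N'_2 = 114·cos(-5.9°) − 25·2.212 = 58.1; c'Δl = 12.39; W sinα = -11.7
Slice 3: Δl = 1.8/cos3.3° = 1.803 m; N'_3 = 149·cos3.3° − 35·1.803 = 85.6; c'Δl = 10.10; W sinα = 8.6
Slice 4: Δl = 2.0/cos12.2° = 2.046 m; N'_4 = 212·cos12.2° − 14·2.046 = 178.6; c'Δl = 11.46; W sinα = 44.8
Slice 5: Δl = 2.7/cos23.6° = 2.946 m; N'_5 = 270·cos23.6° − 2·2.946 = 241.5; c'Δl = 16.50; W sinα = 108.1
Slice 6: Δl = 2.2/cos36.6° = 2.740 m; N'_6 = 159·cos36.6° − 3·2.740 = 119.4; c'Δl = 15.35; W sinα = 94.8
Slice 7: Δl = 2.2/cos50.7° = 3.473 m; N'_7 = 68·cos50.7° − 10·3.473 = 8.3; c'Δl = 19.45; W sinα = 52.6
Σc'Δl = 94.5 kN/m; ΣN' = 714.4 kN/m; ΣW sinα = 290.3 kN/m
Resisting = 94.5 + 714.4·tan30.6° = 94.5 + 422.5 = 517.0 kN/m
FS = 517.0 / 290.3 = 1.781

FS = 1.78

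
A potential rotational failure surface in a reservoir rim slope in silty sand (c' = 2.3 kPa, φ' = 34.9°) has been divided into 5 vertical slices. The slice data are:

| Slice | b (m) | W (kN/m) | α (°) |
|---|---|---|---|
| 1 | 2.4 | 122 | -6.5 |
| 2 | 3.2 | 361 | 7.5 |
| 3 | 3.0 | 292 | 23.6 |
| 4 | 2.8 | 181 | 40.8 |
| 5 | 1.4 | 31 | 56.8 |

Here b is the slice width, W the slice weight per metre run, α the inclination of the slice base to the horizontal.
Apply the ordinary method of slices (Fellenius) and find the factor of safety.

Ordinary method of slices: FS = Σ[c'·Δl_i + (W_i cosα_i)·tanφ'] / Σ W_i sinα_i, with Δl_i = b_i / cosα_i.
Slice 1: Δl = 2.4/cos(-6.5°) = 2.416 m; N'_1 = 122·cos(-6.5°) = 121.2; c'Δl = 5.56; W sinα = -13.8
Slice 2: Δl = 3.2/cos7.5° = 3.228 m; N'_2 = 361·cos7.5° = 357.9; c'Δl = 7.42; W sinα = 47.1
Slice 3: Δl = 3.0/cos23.6° = 3.274 m; N'_3 = 292·cos23.6° = 267.6; c'Δl = 7.53; W sinα = 116.9
Slice 4: Δl = 2.8/cos40.8° = 3.699 m; N'_4 = 181·cos40.8° = 137.0; c'Δl = 8.51; W sinα = 118.3
Slice 5: Δl = 1.4/cos56.8° = 2.557 m; N'_5 = 31·cos56.8° = 17.0; c'Δl = 5.88; W sinα = 25.9
Σc'Δl = 34.9 kN/m; ΣN' = 900.7 kN/m; ΣW sinα = 294.4 kN/m
Resisting = 34.9 + 900.7·tan34.9° = 34.9 + 628.3 = 663.2 kN/m
FS = 663.2 / 294.4 = 2.253

FS = 2.25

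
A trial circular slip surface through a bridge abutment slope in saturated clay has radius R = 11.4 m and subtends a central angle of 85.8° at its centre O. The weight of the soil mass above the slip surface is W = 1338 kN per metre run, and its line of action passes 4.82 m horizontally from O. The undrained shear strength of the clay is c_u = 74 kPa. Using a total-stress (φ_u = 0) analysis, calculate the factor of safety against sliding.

Taking moments about the centre O, the resisting moment is provided by the undrained shear strength acting along the arc:
Arc length L_a = R·θ = 11.4·(85.8°·π/180) = 11.4·1.4975 = 17.07 m
M_R = c_u·L_a·R = 74·17.07·11.4 = 14401.4 kN·m/m
M_D = W·d = 1338·4.82 = 6449.2 kN·m/m
FS = M_R / M_D = 14401.4 / 6449.2 = 2.233

FS = 2.23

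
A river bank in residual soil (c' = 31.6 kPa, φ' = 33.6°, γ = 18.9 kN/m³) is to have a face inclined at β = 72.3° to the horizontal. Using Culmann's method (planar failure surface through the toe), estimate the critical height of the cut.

Culmann's analysis gives the critical failure plane at α_cr = (β + φ')/2 = (72.3 + 33.6)/2 = 53.0°, and the critical height
H_c = (4c'/γ) · sinβ cosφ' / [1 − cos(β − φ')]
    = (4·31.6/18.9) · sin72.3°·cos33.6° / [1 − cos(38.7°)]
    = 6.688 · 0.9527·0.8329 / [1 − 0.7804]
    = 6.688 · 0.7935 / 0.2196
    = 24.17 m

H_c = 24.17 m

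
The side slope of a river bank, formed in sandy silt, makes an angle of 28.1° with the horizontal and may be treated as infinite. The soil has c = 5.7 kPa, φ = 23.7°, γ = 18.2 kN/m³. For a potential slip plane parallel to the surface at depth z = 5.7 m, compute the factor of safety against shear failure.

FS = 0.95

For an infinite slope with a slip plane parallel to the surface (no pore pressure): FS = [c + γz cos²β tanφ] / [γz sinβ cosβ].
γz = 18.2·5.7 = 103.74 kN/m²
Numerator = 5.7 + 103.74·cos²28.1°·tan23.7° = 5.7 + 103.74·0.7781·0.4390 = 41.136 kPa
Denominator = 103.74·sin28.1°·cos28.1° = 103.74·0.4710·0.8821 = 43.103 kPa
FS = 41.136 / 43.103 = 0.954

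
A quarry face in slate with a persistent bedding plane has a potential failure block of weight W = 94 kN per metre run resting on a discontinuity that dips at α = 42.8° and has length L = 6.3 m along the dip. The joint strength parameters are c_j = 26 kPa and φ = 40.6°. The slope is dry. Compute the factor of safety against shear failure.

FS = 3.49

Resolving the block weight along and normal to the plane and applying the Mohr–Coulomb strength on the joint:
N' = W cosα = 94·cos42.8° = 69.0 kN/m
Driving force T = W sinα = 94·sin42.8° = 63.9 kN/m
Resisting force R = c_j·L + N'·tanφ = 26·6.3 + 69.0·tan40.6° = 163.8 + 59.1 = 222.9 kN/m
FS = R / T = 222.9 / 63.9 = 3.490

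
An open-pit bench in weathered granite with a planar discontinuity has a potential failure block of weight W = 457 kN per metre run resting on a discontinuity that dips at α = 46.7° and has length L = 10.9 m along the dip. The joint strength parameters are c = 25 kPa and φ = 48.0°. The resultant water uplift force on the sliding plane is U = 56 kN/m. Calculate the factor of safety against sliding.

Resolving the block weight along and normal to the plane and applying the Mohr–Coulomb strength on the joint:
N' = W cosα − U = 457·cos46.7° − 56 = 257.4 kN/m
Driving force T = W sinα = 457·sin46.7° = 332.6 kN/m
Resisting force R = c·L + N'·tanφ = 25·10.9 + 257.4·tan48.0° = 272.5 + 285.9 = 558.4 kN/m
FS = R / T = 558.4 / 332.6 = 1.679

FS = 1.68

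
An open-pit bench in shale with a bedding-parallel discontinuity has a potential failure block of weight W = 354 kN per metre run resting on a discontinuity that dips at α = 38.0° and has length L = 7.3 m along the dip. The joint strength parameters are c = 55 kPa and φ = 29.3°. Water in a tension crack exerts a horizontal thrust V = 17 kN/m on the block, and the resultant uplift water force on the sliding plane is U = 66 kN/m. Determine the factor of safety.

Resolving the block weight along and normal to the plane and applying the Mohr–Coulomb strength on the joint:
N' = W cosα − U − V sinα = 354·cos38.0° − 66 − 17·sin38.0° = 202.5 kN/m
Driving force T = W sinα + V cosα = 354·sin38.0° + 17·cos38.0° = 231.3 kN/m
Resisting force R = c·L + N'·tanφ = 55·7.3 + 202.5·tan29.3° = 401.5 + 113.6 = 515.1 kN/m
FS = R / T = 515.1 / 231.3 = 2.227

FS = 2.23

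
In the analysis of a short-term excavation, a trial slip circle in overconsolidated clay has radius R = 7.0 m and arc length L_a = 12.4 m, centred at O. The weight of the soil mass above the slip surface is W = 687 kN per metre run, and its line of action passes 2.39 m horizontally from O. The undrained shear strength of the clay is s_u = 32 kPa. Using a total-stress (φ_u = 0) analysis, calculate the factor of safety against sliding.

FS = 1.69

Taking moments about the centre O, the resisting moment is provided by the undrained shear strength acting along the arc:
M_R = s_u·L_a·R = 32·12.40·7.0 = 2777.6 kN·m/m
M_D = W·d = 687·2.39 = 1641.9 kN·m/m
FS = M_R / M_D = 2777.6 / 1641.9 = 1.692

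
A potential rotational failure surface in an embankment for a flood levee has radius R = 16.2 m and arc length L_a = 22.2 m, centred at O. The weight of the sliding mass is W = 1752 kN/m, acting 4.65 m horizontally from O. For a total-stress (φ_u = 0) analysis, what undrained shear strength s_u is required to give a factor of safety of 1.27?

s_u = 28.8 kPa

FS = s_u·L_a·R / (W·d), so s_u = FS·W·d / (L_a·R).
s_u = 1.27·1752·4.65 / (22.20·16.2) = 10346.4 / 359.64 = 28.77 kPa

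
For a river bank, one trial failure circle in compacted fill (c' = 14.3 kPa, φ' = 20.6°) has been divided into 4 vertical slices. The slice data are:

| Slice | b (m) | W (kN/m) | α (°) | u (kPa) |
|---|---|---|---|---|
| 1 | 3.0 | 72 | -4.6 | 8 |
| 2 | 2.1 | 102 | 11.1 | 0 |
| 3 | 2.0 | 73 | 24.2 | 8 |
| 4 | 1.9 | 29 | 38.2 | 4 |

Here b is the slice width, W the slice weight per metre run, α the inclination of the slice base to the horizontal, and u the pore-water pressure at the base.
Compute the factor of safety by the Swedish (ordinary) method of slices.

Ordinary method of slices: FS = Σ[c'·Δl_i + (W_i cosα_i − u_i·Δl_i)·tanφ'] / Σ W_i sinα_i, with Δl_i = b_i / cosα_i.
Slice 1: Δl = 3.0/cos(-4.6°) = 3.010 m; N'_1 = 72·cos(-4.6°) − 8·3.010 = 47.7; c'Δl = 43.04; W sinα = -5.8
Slice 2: Δl = 2.1/cos11.1° = 2.140 m; N'_2 = 102·cos11.1° − 0·2.140 = 100.1; c'Δl = 30.60; W sinα = 19.6
Slice 3: Δl = 2.0/cos24.2° = 2.193 m; N'_3 = 73·cos24.2° − 8·2.193 = 49.0; c'Δl = 31.36; W sinα = 29.9
Slice 4: Δl = 1.9/cos38.2° = 2.418 m; N'_4 = 29·cos38.2° − 4·2.418 = 13.1; c'Δl = 34.57; W sinα = 17.9
Σc'Δl = 139.6 kN/m; ΣN' = 209.9 kN/m; ΣW sinα = 61.7 kN/m
Resisting = 139.6 + 209.9·tan20.6° = 139.6 + 78.9 = 218.5 kN/m
FS = 218.5 / 61.7 = 3.540

FS = 3.54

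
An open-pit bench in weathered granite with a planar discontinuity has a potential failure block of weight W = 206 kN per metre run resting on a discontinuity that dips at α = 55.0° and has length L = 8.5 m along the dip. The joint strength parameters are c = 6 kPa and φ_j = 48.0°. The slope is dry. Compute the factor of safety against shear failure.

Resolving the block weight along and normal to the plane and applying the Mohr–Coulomb strength on the joint:
N' = W cosα = 206·cos55.0° = 118.2 kN/m
Driving force T = W sinα = 206·sin55.0° = 168.7 kN/m
Resisting force R = c·L + N'·tanφ_j = 6·8.5 + 118.2·tan48.0° = 51.0 + 131.2 = 182.2 kN/m
FS = R / T = 182.2 / 168.7 = 1.080

FS = 1.08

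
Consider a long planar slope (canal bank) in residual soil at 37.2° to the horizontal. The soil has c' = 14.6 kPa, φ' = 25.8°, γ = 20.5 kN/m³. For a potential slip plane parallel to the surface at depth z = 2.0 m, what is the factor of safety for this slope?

For an infinite slope with a slip plane parallel to the surface (no pore pressure): FS = [c' + γz cos²β tanφ'] / [γz sinβ cosβ].
γz = 20.5·2.0 = 41.00 kN/m²
Numerator = 14.6 + 41.00·cos²37.2°·tan25.8° = 14.6 + 41.00·0.6345·0.4834 = 27.175 kPa
Denominator = 41.00·sin37.2°·cos37.2° = 41.00·0.6046·0.7965 = 19.745 kPa
FS = 27.175 / 19.745 = 1.376

FS = 1.38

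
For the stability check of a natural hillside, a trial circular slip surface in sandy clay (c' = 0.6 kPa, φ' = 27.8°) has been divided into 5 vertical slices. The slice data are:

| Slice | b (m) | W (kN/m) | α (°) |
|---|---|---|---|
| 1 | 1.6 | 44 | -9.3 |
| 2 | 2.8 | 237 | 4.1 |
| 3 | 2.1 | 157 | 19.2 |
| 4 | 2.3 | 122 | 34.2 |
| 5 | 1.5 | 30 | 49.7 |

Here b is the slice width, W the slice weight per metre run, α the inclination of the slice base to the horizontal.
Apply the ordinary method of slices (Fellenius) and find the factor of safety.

FS = 1.94

Ordinary method of slices: FS = Σ[c'·Δl_i + (W_i cosα_i)·tanφ'] / Σ W_i sinα_i, with Δl_i = b_i / cosα_i.
Slice 1: Δl = 1.6/cos(-9.3°) = 1.621 m; N'_1 = 44·cos(-9.3°) = 43.4; c'Δl = 0.97; W sinα = -7.1
Slice 2: Δl = 2.8/cos4.1° = 2.807 m; N'_2 = 237·cos4.1° = 236.4; c'Δl = 1.68; W sinα = 16.9
Slice 3: Δl = 2.1/cos19.2° = 2.224 m; N'_3 = 157·cos19.2° = 148.3; c'Δl = 1.33; W sinα = 51.6
Slice 4: Δl = 2.3/cos34.2° = 2.781 m; N'_4 = 122·cos34.2° = 100.9; c'Δl = 1.67; W sinα = 68.6
Slice 5: Δl = 1.5/cos49.7° = 2.319 m; N'_5 = 30·cos49.7° = 19.4; c'Δl = 1.39; W sinα = 22.9
Σc'Δl = 7.1 kN/m; ΣN' = 548.4 kN/m; ΣW sinα = 152.9 kN/m
Resisting = 7.1 + 548.4·tan27.8° = 7.1 + 289.1 = 296.2 kN/m
FS = 296.2 / 152.9 = 1.937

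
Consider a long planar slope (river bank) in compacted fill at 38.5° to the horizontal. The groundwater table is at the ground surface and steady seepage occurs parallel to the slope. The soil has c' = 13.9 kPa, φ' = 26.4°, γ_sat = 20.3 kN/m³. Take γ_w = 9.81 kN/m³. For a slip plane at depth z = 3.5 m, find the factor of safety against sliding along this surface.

With seepage parallel to the slope and the water table at the surface, the effective normal stress on the slip plane uses the buoyant unit weight γ' = γ_sat − γ_w while the driving shear stress uses γ_sat:
FS = [c' + γ' z cos²β tanφ'] / [γ_sat z sinβ cosβ]
γ' = 20.3 − 9.81 = 10.49 kN/m³
Numerator = 13.9 + 10.49·3.5·cos²38.5°·tan26.4° = 13.9 + 10.49·3.5·0.6125·0.4964 = 25.063 kPa
Denominator = 20.3·3.5·sin38.5°·cos38.5° = 20.3·3.5·0.6225·0.7826 = 34.614 kPa
FS = 25.063 / 34.614 = 0.724

FS = 0.72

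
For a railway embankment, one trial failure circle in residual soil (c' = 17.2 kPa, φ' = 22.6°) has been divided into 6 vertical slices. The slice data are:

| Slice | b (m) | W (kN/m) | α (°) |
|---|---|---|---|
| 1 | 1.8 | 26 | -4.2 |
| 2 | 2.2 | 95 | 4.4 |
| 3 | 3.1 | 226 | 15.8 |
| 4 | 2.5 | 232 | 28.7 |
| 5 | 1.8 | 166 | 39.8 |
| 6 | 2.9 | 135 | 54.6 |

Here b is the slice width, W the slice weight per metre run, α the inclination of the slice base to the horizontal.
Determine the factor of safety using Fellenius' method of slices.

Ordinary method of slices: FS = Σ[c'·Δl_i + (W_i cosα_i)·tanφ'] / Σ W_i sinα_i, with Δl_i = b_i / cosα_i.
Slice 1: Δl = 1.8/cos(-4.2°) = 1.805 m; N'_1 = 26·cos(-4.2°) = 25.9; c'Δl = 31.04; W sinα = -1.9
Slice 2: Δl = 2.2/cos4.4° = 2.207 m; N'_2 = 95·cos4.4° = 94.7; c'Δl = 37.95; W sinα = 7.3
Slice 3: Δl = 3.1/cos15.8° = 3.222 m; N'_3 = 226·cos15.8° = 217.5; c'Δl = 55.41; W sinα = 61.5
Slice 4: Δl = 2.5/cos28.7° = 2.850 m; N'_4 = 232·cos28.7° = 203.5; c'Δl = 49.02; W sinα = 111.4
Slice 5: Δl = 1.8/cos39.8° = 2.343 m; N'_5 = 166·cos39.8° = 127.5; c'Δl = 40.30; W sinα = 106.3
Slice 6: Δl = 2.9/cos54.6° = 5.006 m; N'_6 = 135·cos54.6° = 78.2; c'Δl = 86.11; W sinα = 110.0
Σc'Δl = 299.8 kN/m; ΣN' = 747.3 kN/m; ΣW sinα = 394.6 kN/m
Resisting = 299.8 + 747.3·tan22.6° = 299.8 + 311.1 = 610.9 kN/m
FS = 610.9 / 394.6 = 1.548

FS = 1.55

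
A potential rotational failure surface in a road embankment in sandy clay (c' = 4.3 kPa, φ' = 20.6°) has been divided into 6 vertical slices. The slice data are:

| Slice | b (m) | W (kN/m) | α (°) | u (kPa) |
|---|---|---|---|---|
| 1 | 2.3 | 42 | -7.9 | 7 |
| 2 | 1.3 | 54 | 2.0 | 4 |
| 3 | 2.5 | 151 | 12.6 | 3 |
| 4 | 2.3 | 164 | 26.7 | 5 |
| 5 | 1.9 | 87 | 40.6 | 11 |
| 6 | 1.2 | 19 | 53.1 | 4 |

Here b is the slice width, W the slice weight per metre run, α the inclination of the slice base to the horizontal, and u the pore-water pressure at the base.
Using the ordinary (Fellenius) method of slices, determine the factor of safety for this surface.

FS = 1.17

Ordinary method of slices: FS = Σ[c'·Δl_i + (W_i cosα_i − u_i·Δl_i)·tanφ'] / Σ W_i sinα_i, with Δl_i = b_i / cosα_i.
Slice 1: Δl = 2.3/cos(-7.9°) = 2.322 m; N'_1 = 42·cos(-7.9°) − 7·2.322 = 25.3; c'Δl = 9.98; W sinα = -5.8
Slice 2: Δl = 1.3/cos2.0° = 1.301 m; N'_2 = 54·cos2.0° − 4·1.301 = 48.8; c'Δl = 5.59; W sinα = 1.9
Slice 3: Δl = 2.5/cos12.6° = 2.562 m; N'_3 = 151·cos12.6° − 3·2.562 = 139.7; c'Δl = 11.02; W sinα = 32.9
Slice 4: Δl = 2.3/cos26.7° = 2.575 m; N'_4 = 164·cos26.7° − 5·2.575 = 133.6; c'Δl = 11.07; W sinα = 73.7
Slice 5: Δl = 1.9/cos40.6° = 2.502 m; N'_5 = 87·cos40.6° − 11·2.502 = 38.5; c'Δl = 10.76; W sinα = 56.6
Slice 6: Δl = 1.2/cos53.1° = 1.999 m; N'_6 = 19·cos53.1° − 4·1.999 = 3.4; c'Δl = 8.59; W sinα = 15.2
Σc'Δl = 57.0 kN/m; ΣN' = 389.4 kN/m; ΣW sinα = 174.6 kN/m
Resisting = 57.0 + 389.4·tan20.6° = 57.0 + 146.4 = 203.4 kN/m
FS = 203.4 / 174.6 = 1.165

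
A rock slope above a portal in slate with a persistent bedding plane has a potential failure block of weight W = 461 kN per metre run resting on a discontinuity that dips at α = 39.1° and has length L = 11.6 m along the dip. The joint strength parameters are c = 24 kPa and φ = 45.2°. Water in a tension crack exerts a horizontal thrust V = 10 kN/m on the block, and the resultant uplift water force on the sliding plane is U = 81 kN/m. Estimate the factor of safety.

FS = 1.85

Resolving the block weight along and normal to the plane and applying the Mohr–Coulomb strength on the joint:
N' = W cosα − U − V sinα = 461·cos39.1° − 81 − 10·sin39.1° = 270.5 kN/m
Driving force T = W sinα + V cosα = 461·sin39.1° + 10·cos39.1° = 298.5 kN/m
Resisting force R = c·L + N'·tanφ = 24·11.6 + 270.5·tan45.2° = 278.4 + 272.3 = 550.7 kN/m
FS = R / T = 550.7 / 298.5 = 1.845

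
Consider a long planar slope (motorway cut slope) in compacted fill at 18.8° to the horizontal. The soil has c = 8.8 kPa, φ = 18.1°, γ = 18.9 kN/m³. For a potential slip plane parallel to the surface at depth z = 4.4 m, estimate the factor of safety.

For an infinite slope with a slip plane parallel to the surface (no pore pressure): FS = [c + γz cos²β tanφ] / [γz sinβ cosβ].
γz = 18.9·4.4 = 83.16 kN/m²
Numerator = 8.8 + 83.16·cos²18.8°·tan18.1° = 8.8 + 83.16·0.8961·0.3269 = 33.158 kPa
Denominator = 83.16·sin18.8°·cos18.8° = 83.16·0.3223·0.9466 = 25.370 kPa
FS = 33.158 / 25.370 = 1.307

FS = 1.31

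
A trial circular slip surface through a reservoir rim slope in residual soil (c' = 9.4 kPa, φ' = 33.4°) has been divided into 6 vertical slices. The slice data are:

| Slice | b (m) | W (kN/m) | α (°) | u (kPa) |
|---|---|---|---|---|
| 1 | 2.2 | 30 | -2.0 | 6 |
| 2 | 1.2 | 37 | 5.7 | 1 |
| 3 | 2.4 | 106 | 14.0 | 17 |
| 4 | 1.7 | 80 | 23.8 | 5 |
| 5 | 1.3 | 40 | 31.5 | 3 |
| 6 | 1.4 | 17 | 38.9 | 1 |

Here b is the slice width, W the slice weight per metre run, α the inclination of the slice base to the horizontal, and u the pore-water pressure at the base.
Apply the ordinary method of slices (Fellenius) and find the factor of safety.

FS = 2.69

Ordinary method of slices: FS = Σ[c'·Δl_i + (W_i cosα_i − u_i·Δl_i)·tanφ'] / Σ W_i sinα_i, with Δl_i = b_i / cosα_i.
Slice 1: Δl = 2.2/cos(-2.0°) = 2.201 m; N'_1 = 30·cos(-2.0°) − 6·2.201 = 16.8; c'Δl = 20.69; W sinα = -1.0
Slice 2: Δl = 1.2/cos5.7° = 1.206 m; N'_2 = 37·cos5.7° − 1·1.206 = 35.6; c'Δl = 11.34; W sinα = 3.7
Slice 3: Δl = 2.4/cos14.0° = 2.473 m; N'_3 = 106·cos14.0° − 17·2.473 = 60.8; c'Δl = 23.25; W sinα = 25.6
Slice 4: Δl = 1.7/cos23.8° = 1.858 m; N'_4 = 80·cos23.8° − 5·1.858 = 63.9; c'Δl = 17.47; W sinα = 32.3
Slice 5: Δl = 1.3/cos31.5° = 1.525 m; N'_5 = 40·cos31.5° − 3·1.525 = 29.5; c'Δl = 14.33; W sinα = 20.9
Slice 6: Δl = 1.4/cos38.9° = 1.799 m; N'_6 = 17·cos38.9° − 1·1.799 = 11.4; c'Δl = 16.91; W sinα = 10.7
Σc'Δl = 104.0 kN/m; ΣN' = 218.1 kN/m; ΣW sinα = 92.1 kN/m
Resisting = 104.0 + 218.1·tan33.4° = 104.0 + 143.8 = 247.8 kN/m
FS = 247.8 / 92.1 = 2.689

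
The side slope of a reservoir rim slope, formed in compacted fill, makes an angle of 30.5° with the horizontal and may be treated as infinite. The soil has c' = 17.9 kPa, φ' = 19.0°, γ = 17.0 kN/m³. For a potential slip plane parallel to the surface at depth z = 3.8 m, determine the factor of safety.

For an infinite slope with a slip plane parallel to the surface (no pore pressure): FS = [c' + γz cos²β tanφ'] / [γz sinβ cosβ].
γz = 17.0·3.8 = 64.60 kN/m²
Numerator = 17.9 + 64.60·cos²30.5°·tan19.0° = 17.9 + 64.60·0.7424·0.3443 = 34.414 kPa
Denominator = 64.60·sin30.5°·cos30.5° = 64.60·0.5075·0.8616 = 28.250 kPa
FS = 34.414 / 28.250 = 1.218

FS = 1.22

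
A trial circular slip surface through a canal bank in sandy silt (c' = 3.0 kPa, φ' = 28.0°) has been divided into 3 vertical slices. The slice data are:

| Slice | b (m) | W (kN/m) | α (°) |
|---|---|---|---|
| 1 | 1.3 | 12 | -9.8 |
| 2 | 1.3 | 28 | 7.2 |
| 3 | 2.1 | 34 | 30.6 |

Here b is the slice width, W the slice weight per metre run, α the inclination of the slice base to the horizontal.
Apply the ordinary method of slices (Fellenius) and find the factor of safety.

Ordinary method of slices: FS = Σ[c'·Δl_i + (W_i cosα_i)·tanφ'] / Σ W_i sinα_i, with Δl_i = b_i / cosα_i.
Slice 1: Δl = 1.3/cos(-9.8°) = 1.319 m; N'_1 = 12·cos(-9.8°) = 11.8; c'Δl = 3.96; W sinα = -2.0
Slice 2: Δl = 1.3/cos7.2° = 1.310 m; N'_2 = 28·cos7.2° = 27.8; c'Δl = 3.93; W sinα = 3.5
Slice 3: Δl = 2.1/cos30.6° = 2.440 m; N'_3 = 34·cos30.6° = 29.3; c'Δl = 7.32; W sinα = 17.3
Σc'Δl = 15.2 kN/m; ΣN' = 68.9 kN/m; ΣW sinα = 18.8 kN/m
Resisting = 15.2 + 68.9·tan28.0° = 15.2 + 36.6 = 51.8 kN/m
FS = 51.8 / 18.8 = 2.761

FS = 2.76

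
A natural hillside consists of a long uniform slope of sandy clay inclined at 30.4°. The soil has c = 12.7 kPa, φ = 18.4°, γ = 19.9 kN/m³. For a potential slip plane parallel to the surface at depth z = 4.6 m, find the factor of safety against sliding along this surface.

For an infinite slope with a slip plane parallel to the surface (no pore pressure): FS = [c + γz cos²β tanφ] / [γz sinβ cosβ].
γz = 19.9·4.6 = 91.54 kN/m²
Numerator = 12.7 + 91.54·cos²30.4°·tan18.4° = 12.7 + 91.54·0.7439·0.3327 = 35.354 kPa
Denominator = 91.54·sin30.4°·cos30.4° = 91.54·0.5060·0.8625 = 39.954 kPa
FS = 35.354 / 39.954 = 0.885

FS = 0.88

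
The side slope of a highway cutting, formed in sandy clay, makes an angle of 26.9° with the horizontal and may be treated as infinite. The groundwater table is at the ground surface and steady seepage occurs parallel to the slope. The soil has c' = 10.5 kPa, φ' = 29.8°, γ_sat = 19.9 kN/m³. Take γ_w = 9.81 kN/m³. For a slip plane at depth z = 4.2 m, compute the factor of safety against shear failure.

With seepage parallel to the slope and the water table at the surface, the effective normal stress on the slip plane uses the buoyant unit weight γ' = γ_sat − γ_w while the driving shear stress uses γ_sat:
FS = [c' + γ' z cos²β tanφ'] / [γ_sat z sinβ cosβ]
γ' = 19.9 − 9.81 = 10.09 kN/m³
Numerator = 10.5 + 10.09·4.2·cos²26.9°·tan29.8° = 10.5 + 10.09·4.2·0.7953·0.5727 = 29.802 kPa
Denominator = 19.9·4.2·sin26.9°·cos26.9° = 19.9·4.2·0.4524·0.8918 = 33.723 kPa
FS = 29.802 / 33.723 = 0.884

FS = 0.88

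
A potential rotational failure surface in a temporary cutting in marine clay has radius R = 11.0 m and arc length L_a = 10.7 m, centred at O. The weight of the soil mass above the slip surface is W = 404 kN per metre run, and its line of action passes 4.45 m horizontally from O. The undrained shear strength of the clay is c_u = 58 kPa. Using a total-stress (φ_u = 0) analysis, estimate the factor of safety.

Taking moments about the centre O, the resisting moment is provided by the undrained shear strength acting along the arc:
M_R = c_u·L_a·R = 58·10.70·11.0 = 6826.6 kN·m/m
M_D = W·d = 404·4.45 = 1797.8 kN·m/m
FS = M_R / M_D = 6826.6 / 1797.8 = 3.797

FS = 3.80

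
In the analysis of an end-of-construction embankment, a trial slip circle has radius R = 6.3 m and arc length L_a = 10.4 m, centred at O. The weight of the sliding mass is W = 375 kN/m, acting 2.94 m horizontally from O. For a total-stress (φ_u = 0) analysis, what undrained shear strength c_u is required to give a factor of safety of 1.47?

FS = c_u·L_a·R / (W·d), so c_u = FS·W·d / (L_a·R).
c_u = 1.47·375·2.94 / (10.40·6.3) = 1620.7 / 65.52 = 24.74 kPa

c_u = 24.7 kPa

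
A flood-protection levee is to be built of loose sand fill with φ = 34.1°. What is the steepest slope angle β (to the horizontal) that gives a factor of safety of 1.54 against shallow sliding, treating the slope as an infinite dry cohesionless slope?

For an infinite dry cohesionless slope FS = tanφ/tanβ, so tanβ = tanφ / FS.
tanβ = tan34.1° / 1.54 = 0.6771 / 1.54 = 0.4396
β = arctan(0.4396) = 23.73°

β = 23.7°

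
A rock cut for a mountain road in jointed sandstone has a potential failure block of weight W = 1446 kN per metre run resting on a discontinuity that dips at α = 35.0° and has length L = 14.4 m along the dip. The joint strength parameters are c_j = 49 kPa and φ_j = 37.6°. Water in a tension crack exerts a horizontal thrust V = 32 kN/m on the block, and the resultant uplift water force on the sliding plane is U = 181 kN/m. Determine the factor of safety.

FS = 1.71

Resolving the block weight along and normal to the plane and applying the Mohr–Coulomb strength on the joint:
N' = W cosα − U − V sinα = 1446·cos35.0° − 181 − 32·sin35.0° = 985.1 kN/m
Driving force T = W sinα + V cosα = 1446·sin35.0° + 32·cos35.0° = 855.6 kN/m
Resisting force R = c_j·L + N'·tanφ_j = 49·14.4 + 985.1·tan37.6° = 705.6 + 758.7 = 1464.3 kN/m
FS = R / T = 1464.3 / 855.6 = 1.711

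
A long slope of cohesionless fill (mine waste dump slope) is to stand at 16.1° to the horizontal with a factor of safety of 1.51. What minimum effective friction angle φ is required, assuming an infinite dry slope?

FS = tanφ/tanβ ⇒ tanφ = FS · tanβ = 1.51 · tan16.1° = 0.4358
φ = arctan(0.4358) = 23.55°

φ = 23.5°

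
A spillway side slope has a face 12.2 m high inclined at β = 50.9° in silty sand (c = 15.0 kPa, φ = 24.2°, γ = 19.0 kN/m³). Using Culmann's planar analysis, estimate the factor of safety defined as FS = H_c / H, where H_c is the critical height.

FS = 1.72

H_c = (4c/γ) · sinβ cosφ / [1 − cos(β − φ)]
    = (4·15.0/19.0) · sin50.9°·cos24.2° / [1 − cos26.7°]
    = 3.158 · 0.7078 / 0.1066 = 20.96 m
FS = H_c / H = 20.96 / 12.2 = 1.718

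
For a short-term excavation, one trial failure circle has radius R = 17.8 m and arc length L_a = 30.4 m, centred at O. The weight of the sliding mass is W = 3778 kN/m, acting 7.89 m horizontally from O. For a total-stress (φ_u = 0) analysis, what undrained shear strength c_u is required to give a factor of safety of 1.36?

FS = c_u·L_a·R / (W·d), so c_u = FS·W·d / (L_a·R).
c_u = 1.36·3778·7.89 / (30.40·17.8) = 40539.5 / 541.12 = 74.92 kPa

c_u = 74.9 kPa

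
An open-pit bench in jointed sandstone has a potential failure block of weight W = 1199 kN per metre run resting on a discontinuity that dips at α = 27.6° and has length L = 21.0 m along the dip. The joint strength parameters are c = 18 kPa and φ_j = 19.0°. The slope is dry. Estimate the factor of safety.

Resolving the block weight along and normal to the plane and applying the Mohr–Coulomb strength on the joint:
N' = W cosα = 1199·cos27.6° = 1062.6 kN/m
Driving force T = W sinα = 1199·sin27.6° = 555.5 kN/m
Resisting force R = c·L + N'·tanφ_j = 18·21.0 + 1062.6·tan19.0° = 378.0 + 365.9 = 743.9 kN/m
FS = R / T = 743.9 / 555.5 = 1.339

FS = 1.34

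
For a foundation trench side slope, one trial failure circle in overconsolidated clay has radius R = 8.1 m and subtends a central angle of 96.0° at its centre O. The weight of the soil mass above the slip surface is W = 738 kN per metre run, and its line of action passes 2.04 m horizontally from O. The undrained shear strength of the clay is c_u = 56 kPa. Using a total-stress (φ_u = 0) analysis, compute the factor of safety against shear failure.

Taking moments about the centre O, the resisting moment is provided by the undrained shear strength acting along the arc:
Arc length L_a = R·θ = 8.1·(96.0°·π/180) = 8.1·1.6755 = 13.57 m
M_R = c_u·L_a·R = 56·13.57·8.1 = 6156.1 kN·m/m
M_D = W·d = 738·2.04 = 1505.5 kN·m/m
FS = M_R / M_D = 6156.1 / 1505.5 = 4.089

FS = 4.09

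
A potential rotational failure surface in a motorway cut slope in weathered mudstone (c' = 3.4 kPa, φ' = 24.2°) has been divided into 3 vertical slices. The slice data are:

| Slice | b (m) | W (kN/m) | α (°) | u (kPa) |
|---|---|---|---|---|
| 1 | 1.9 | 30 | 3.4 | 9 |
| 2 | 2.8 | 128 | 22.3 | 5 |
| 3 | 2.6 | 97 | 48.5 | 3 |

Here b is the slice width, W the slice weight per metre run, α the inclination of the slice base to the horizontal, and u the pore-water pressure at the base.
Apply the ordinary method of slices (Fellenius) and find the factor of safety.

FS = 0.86

Ordinary method of slices: FS = Σ[c'·Δl_i + (W_i cosα_i − u_i·Δl_i)·tanφ'] / Σ W_i sinα_i, with Δl_i = b_i / cosα_i.
Slice 1: Δl = 1.9/cos3.4° = 1.903 m; N'_1 = 30·cos3.4° − 9·1.903 = 12.8; c'Δl = 6.47; W sinα = 1.8
Slice 2: Δl = 2.8/cos22.3° = 3.026 m; N'_2 = 128·cos22.3° − 5·3.026 = 103.3; c'Δl = 10.29; W sinα = 48.6
Slice 3: Δl = 2.6/cos48.5° = 3.924 m; N'_3 = 97·cos48.5° − 3·3.924 = 52.5; c'Δl = 13.34; W sinα = 72.6
Σc'Δl = 30.1 kN/m; ΣN' = 168.6 kN/m; ΣW sinα = 123.0 kN/m
Resisting = 30.1 + 168.6·tan24.2° = 30.1 + 75.8 = 105.9 kN/m
FS = 105.9 / 123.0 = 0.861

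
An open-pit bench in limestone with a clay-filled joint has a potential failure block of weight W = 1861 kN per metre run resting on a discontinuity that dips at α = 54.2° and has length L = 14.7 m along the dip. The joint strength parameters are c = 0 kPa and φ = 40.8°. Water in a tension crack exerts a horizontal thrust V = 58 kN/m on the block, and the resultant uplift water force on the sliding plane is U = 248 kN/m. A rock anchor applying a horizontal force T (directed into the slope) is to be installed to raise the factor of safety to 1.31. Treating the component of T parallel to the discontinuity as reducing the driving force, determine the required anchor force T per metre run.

T = 912 kN/m

Resolving forces along and normal to the sliding plane, with the horizontal anchor force T adding T·sinα to the effective normal force and T·cosα acting up the plane against the driving force:
FS = [cL + (W cosα − U − V sinα + T sinα) tanφ] / [W sinα + V cosα − T cosα]
Without the anchor: N' = 793.6 kN/m, driving T_d = 1543.3 kN/m, resisting R = 0·14.7 + 793.6·tan40.8° = 685.0 kN/m, FS = 0.44.
Setting FS = 1.31 and solving for T:
1.31·(1543.3 − T cos54.2°) = 685.0 + T sin54.2°·tan40.8°
T·(sin54.2°·tan40.8° + 1.31·cos54.2°) = 1.31·1543.3 − 685.0
T·(0.8111·0.8632 + 1.31·0.5850) = 2021.7 − 685.0 = 1336.8
T·1.4664 = 1336.8
T = 911.6 kN/m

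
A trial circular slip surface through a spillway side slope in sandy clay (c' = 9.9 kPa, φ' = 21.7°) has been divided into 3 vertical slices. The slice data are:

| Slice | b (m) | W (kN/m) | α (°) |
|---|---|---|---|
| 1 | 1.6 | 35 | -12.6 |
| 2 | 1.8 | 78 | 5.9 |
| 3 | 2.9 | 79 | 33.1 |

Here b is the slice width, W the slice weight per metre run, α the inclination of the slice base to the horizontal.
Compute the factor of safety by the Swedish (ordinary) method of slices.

Ordinary method of slices: FS = Σ[c'·Δl_i + (W_i cosα_i)·tanφ'] / Σ W_i sinα_i, with Δl_i = b_i / cosα_i.
Slice 1: Δl = 1.6/cos(-12.6°) = 1.639 m; N'_1 = 35·cos(-12.6°) = 34.2; c'Δl = 16.23; W sinα = -7.6
Slice 2: Δl = 1.8/cos5.9° = 1.810 m; N'_2 = 78·cos5.9° = 77.6; c'Δl = 17.91; W sinα = 8.0
Slice 3: Δl = 2.9/cos33.1° = 3.462 m; N'_3 = 79·cos33.1° = 66.2; c'Δl = 34.27; W sinα = 43.1
Σc'Δl = 68.4 kN/m; ΣN' = 177.9 kN/m; ΣW sinα = 43.5 kN/m
Resisting = 68.4 + 177.9·tan21.7° = 68.4 + 70.8 = 139.2 kN/m
FS = 139.2 / 43.5 = 3.199

FS = 3.20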